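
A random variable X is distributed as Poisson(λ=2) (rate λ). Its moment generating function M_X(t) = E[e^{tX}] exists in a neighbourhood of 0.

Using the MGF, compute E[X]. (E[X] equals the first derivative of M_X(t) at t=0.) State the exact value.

E[X] = dM/dt |_{t=0} = 2

M_X(t) = e^(2*e^(t) - 2)
dM/dt = 2*e^(-2)*e^(t)*e^(2*e^(t))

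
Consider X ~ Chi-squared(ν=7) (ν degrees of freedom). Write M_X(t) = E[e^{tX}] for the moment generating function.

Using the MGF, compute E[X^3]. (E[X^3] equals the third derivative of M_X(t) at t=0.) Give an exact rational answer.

E[X^3] = D^3[M](0) = 693

M_X(t) = (1 - 2*t)^(-7/2)
D^3[M](t) = 693/(64*t^6*√(1 - 2*t) - 192*t^5*√(1 - 2*t) + 240*t^4*√(1 - 2*t) - 160*t^3*√(1 - 2*t) + 60*t^2*√(1 - 2*t) - 12*t*√(1 - 2*t) + √(1 - 2*t))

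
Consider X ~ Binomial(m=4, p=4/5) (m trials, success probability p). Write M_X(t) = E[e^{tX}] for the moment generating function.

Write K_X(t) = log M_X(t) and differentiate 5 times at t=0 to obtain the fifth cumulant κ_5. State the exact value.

M_X(t) = (4*e^(t)/5 + 1/5)^4
K_X(t) = log M_X(t) = 4*log(4*e^(t)/5 + 1/5)
K′(t) = 16*e^(t)/(4*e^(t) + 1)
K′′(t) = 16*e^(t)/(16*e^(2*t) + 8*e^(t) + 1)
K′′′(t) = (-64*e^(2*t) + 16*e^(t))/(64*e^(3*t) + 48*e^(2*t) + 12*e^(t) + 1)
K′′′′(t) = (256*e^(3*t) - 256*e^(2*t) + 16*e^(t))/(256*e^(4*t) + 256*e^(3*t) + 96*e^(2*t) + 16*e^(t) + 1)
K′′′′′(t) = (-1024*e^(4*t) + 2816*e^(3*t) - 704*e^(2*t) + 16*e^(t))/(1024*e^(5*t) + 1280*e^(4*t) + 640*e^(3*t) + 160*e^(2*t) + 20*e^(t) + 1)

κ_5 = K′′′′′(0) = 1104/3125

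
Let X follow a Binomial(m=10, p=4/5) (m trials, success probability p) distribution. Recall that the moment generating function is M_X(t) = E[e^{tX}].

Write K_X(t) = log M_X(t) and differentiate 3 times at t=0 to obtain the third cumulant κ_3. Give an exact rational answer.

κ_3 = d^3K/dt^3 |_{t=0} = -24/25

M_X(t) = (4*e^(t)/5 + 1/5)^10
K_X(t) = log M_X(t) = 10*log(4*e^(t)/5 + 1/5)
dK/dt = 40*e^(t)/(4*e^(t) + 1)
d^2K/dt^2 = 40*e^(t)/(16*e^(2*t) + 8*e^(t) + 1)
d^3K/dt^3 = (-160*e^(2*t) + 40*e^(t))/(64*e^(3*t) + 48*e^(2*t) + 12*e^(t) + 1)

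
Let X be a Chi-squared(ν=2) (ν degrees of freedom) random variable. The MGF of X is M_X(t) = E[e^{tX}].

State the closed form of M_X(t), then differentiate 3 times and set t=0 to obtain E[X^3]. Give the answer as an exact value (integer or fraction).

E[X^3] = M′′′(0) = 48

M_X(t) = 1/(1 - 2*t)
M′(t) = 2/(4*t^2 - 4*t + 1)
M′′(t) = -8/(8*t^3 - 12*t^2 + 6*t - 1)
M′′′(t) = 48/(16*t^4 - 32*t^3 + 24*t^2 - 8*t + 1)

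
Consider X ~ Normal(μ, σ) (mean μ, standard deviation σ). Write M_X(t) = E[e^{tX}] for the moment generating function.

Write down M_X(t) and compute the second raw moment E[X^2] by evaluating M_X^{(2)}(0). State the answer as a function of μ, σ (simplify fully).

M_X(t) = e^(μ*t + σ^2*t^2/2)
M^(2)(t) = μ^2*e^(μ*t)*e^(σ^2*t^2/2) + 2*μ*σ^2*t*e^(μ*t)*e^(σ^2*t^2/2) + σ^4*t^2*e^(μ*t)*e^(σ^2*t^2/2) + σ^2*e^(μ*t)*e^(σ^2*t^2/2)

E[X^2] = M^(2)(0) = μ^2 + σ^2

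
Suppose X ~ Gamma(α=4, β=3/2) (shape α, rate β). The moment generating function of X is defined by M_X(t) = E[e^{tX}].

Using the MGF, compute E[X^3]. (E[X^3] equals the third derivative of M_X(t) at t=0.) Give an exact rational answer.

E[X^3] = M′′′(0) = 320/9

M_X(t) = 81/(16*(3/2 - t)^4)
M′(t) = -648/(32*t^5 - 240*t^4 + 720*t^3 - 1080*t^2 + 810*t - 243)
M′′(t) = 6480/(64*t^6 - 576*t^5 + 2160*t^4 - 4320*t^3 + 4860*t^2 - 2916*t + 729)
M′′′(t) = -77760/(128*t^7 - 1344*t^6 + 6048*t^5 - 15120*t^4 + 22680*t^3 - 20412*t^2 + 10206*t - 2187)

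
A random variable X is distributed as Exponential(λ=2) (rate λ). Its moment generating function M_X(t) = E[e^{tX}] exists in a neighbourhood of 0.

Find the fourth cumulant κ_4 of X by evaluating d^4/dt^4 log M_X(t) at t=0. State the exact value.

κ_4 = d^4K/dt^4 |_{t=0} = 3/8

M_X(t) = 2/(2 - t)
K_X(t) = log M_X(t) = -log(2 - t) + log(2)
dK/dt = -1/(t - 2)
d^2K/dt^2 = 1/(t^2 - 4*t + 4)
d^3K/dt^3 = -2/(t^3 - 6*t^2 + 12*t - 8)
d^4K/dt^4 = 6/(t^4 - 8*t^3 + 24*t^2 - 32*t + 16)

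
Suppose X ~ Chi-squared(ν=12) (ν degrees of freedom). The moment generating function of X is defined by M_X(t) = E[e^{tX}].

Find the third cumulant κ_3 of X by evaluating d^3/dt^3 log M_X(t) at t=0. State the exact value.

κ_3 = D^3[K](0) = 96

M_X(t) = (1 - 2*t)^(-6)
K_X(t) = log M_X(t) = -6*log(1 - 2*t)
D^3[K](t) = -96/(8*t^3 - 12*t^2 + 6*t - 1)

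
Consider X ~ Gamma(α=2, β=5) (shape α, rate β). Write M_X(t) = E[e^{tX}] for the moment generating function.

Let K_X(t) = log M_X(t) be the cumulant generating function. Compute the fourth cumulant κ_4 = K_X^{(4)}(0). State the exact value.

κ_4 = K′′′′(0) = 12/625

M_X(t) = 25/(5 - t)^2
K_X(t) = log M_X(t) = -2*log(5 - t) + 2*log(5)
K′(t) = -2/(t - 5)
K′′(t) = 2/(t^2 - 10*t + 25)
K′′′(t) = -4/(t^3 - 15*t^2 + 75*t - 125)
K′′′′(t) = 12/(t^4 - 20*t^3 + 150*t^2 - 500*t + 625)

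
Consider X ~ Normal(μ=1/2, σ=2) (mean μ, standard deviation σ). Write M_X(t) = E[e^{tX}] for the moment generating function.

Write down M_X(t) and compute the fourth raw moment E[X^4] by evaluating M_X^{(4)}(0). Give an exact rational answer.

M_X(t) = e^(2*t^2 + t/2)
dM/dt = 4*t*e^(t/2)*e^(2*t^2) + e^(t/2)*e^(2*t^2)/2
d^2M/dt^2 = 16*t^2*e^(t/2)*e^(2*t^2) + 4*t*e^(t/2)*e^(2*t^2) + 17*e^(t/2)*e^(2*t^2)/4
d^3M/dt^3 = 64*t^3*e^(t/2)*e^(2*t^2) + 24*t^2*e^(t/2)*e^(2*t^2) + 51*t*e^(t/2)*e^(2*t^2) + 49*e^(t/2)*e^(2*t^2)/8
d^4M/dt^4 = 256*t^4*e^(t/2)*e^(2*t^2) + 128*t^3*e^(t/2)*e^(2*t^2) + 408*t^2*e^(t/2)*e^(2*t^2) + 98*t*e^(t/2)*e^(2*t^2) + 865*e^(t/2)*e^(2*t^2)/16

E[X^4] = d^4M/dt^4 |_{t=0} = 865/16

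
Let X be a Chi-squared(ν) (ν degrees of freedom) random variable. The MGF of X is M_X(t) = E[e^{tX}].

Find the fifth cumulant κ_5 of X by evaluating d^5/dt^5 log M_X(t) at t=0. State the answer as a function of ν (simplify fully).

M_X(t) = (1 - 2*t)^(-ν/2)
K_X(t) = log M_X(t) = -ν*log(1 - 2*t)/2
D^5[K](t) = -384*ν/(32*t^5 - 80*t^4 + 80*t^3 - 40*t^2 + 10*t - 1)

κ_5 = D^5[K](0) = 384*ν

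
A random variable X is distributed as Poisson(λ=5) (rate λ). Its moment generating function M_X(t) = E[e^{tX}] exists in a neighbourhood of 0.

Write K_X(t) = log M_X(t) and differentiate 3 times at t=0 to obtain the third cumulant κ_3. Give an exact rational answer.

M_X(t) = e^(5*e^(t) - 5)
K_X(t) = log M_X(t) = 5*e^(t) - 5
dK/dt = 5*e^(t)
d^2K/dt^2 = 5*e^(t)
d^3K/dt^3 = 5*e^(t)

κ_3 = d^3K/dt^3 |_{t=0} = 5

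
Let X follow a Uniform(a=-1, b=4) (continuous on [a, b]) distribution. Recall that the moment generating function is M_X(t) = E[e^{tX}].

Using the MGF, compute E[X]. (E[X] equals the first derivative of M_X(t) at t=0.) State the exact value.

M_X(t) = (e^(4*t) - e^(-t))/(5*t)
D[M](t) = (4*t*e^(5*t) + t - e^(5*t) + 1)*e^(-t)/(5*t^2)

E[X] = D[M](0) = 3/2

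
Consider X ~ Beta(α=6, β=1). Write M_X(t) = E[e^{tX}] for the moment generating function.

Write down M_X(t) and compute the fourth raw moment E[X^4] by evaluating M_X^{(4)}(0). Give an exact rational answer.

M_X(t) = ₁F₁(6; 7; t)
dM/dt = 6*₁F₁(7; 8; t)/7
d^2M/dt^2 = 3*₁F₁(8; 9; t)/4
d^3M/dt^3 = 2*₁F₁(9; 10; t)/3
d^4M/dt^4 = 3*₁F₁(10; 11; t)/5

E[X^4] = d^4M/dt^4 |_{t=0} = 3/5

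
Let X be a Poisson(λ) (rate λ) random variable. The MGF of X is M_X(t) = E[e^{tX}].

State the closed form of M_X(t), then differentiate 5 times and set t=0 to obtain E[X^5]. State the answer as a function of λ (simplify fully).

M_X(t) = e^(λ*(e^(t) - 1))
dM/dt = λ*e^(-λ)*e^(t)*e^(λ*e^(t))
d^2M/dt^2 = (λ^2*e^(2*t)*e^(λ*e^(t)) + λ*e^(t)*e^(λ*e^(t)))*e^(-λ)
d^3M/dt^3 = (λ^3*e^(3*t)*e^(λ*e^(t)) + 3*λ^2*e^(2*t)*e^(λ*e^(t)) + λ*e^(t)*e^(λ*e^(t)))*e^(-λ)
d^4M/dt^4 = (λ^4*e^(4*t)*e^(λ*e^(t)) + 6*λ^3*e^(3*t)*e^(λ*e^(t)) + 7*λ^2*e^(2*t)*e^(λ*e^(t)) + λ*e^(t)*e^(λ*e^(t)))*e^(-λ)
d^5M/dt^5 = (λ^5*e^(5*t)*e^(λ*e^(t)) + 10*λ^4*e^(4*t)*e^(λ*e^(t)) + 25*λ^3*e^(3*t)*e^(λ*e^(t)) + 15*λ^2*e^(2*t)*e^(λ*e^(t)) + λ*e^(t)*e^(λ*e^(t)))*e^(-λ)

E[X^5] = d^5M/dt^5 |_{t=0} = λ*(λ^4 + 10*λ^3 + 25*λ^2 + 15*λ + 1)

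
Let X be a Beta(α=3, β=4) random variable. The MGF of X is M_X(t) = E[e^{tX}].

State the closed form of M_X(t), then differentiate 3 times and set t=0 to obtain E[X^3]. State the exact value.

E[X^3] = M′′′(0) = 5/42

M_X(t) = ₁F₁(3; 7; t)
M′(t) = 3*₁F₁(4; 8; t)/7
M′′(t) = 3*₁F₁(5; 9; t)/14
M′′′(t) = 5*₁F₁(6; 10; t)/42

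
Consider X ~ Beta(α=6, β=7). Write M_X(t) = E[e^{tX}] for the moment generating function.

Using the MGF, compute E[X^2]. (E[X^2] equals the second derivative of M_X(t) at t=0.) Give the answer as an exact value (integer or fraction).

E[X^2] = D^2[M](0) = 3/13

M_X(t) = ₁F₁(6; 13; t)
D^2[M](t) = 3*₁F₁(8; 15; t)/13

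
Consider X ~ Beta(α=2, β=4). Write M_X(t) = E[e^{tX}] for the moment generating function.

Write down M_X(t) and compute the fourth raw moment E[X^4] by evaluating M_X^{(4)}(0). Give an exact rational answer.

E[X^4] = d^4M/dt^4 |_{t=0} = 5/126

M_X(t) = ₁F₁(2; 6; t)
dM/dt = ₁F₁(3; 7; t)/3
d^2M/dt^2 = ₁F₁(4; 8; t)/7
d^3M/dt^3 = ₁F₁(5; 9; t)/14
d^4M/dt^4 = 5*₁F₁(6; 10; t)/126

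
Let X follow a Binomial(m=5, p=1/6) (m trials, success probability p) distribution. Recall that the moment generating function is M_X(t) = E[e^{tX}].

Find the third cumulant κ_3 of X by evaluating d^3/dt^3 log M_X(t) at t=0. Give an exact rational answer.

κ_3 = K′′′(0) = 25/54

M_X(t) = (e^(t)/6 + 5/6)^5
K_X(t) = log M_X(t) = 5*log(e^(t)/6 + 5/6)
K′(t) = 5*e^(t)/(e^(t) + 5)
K′′(t) = 25*e^(t)/(e^(2*t) + 10*e^(t) + 25)
K′′′(t) = (-25*e^(2*t) + 125*e^(t))/(e^(3*t) + 15*e^(2*t) + 75*e^(t) + 125)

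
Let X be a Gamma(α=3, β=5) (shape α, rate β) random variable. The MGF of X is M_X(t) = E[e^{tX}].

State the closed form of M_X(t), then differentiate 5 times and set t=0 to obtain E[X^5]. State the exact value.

E[X^5] = M^(5)(0) = 504/625

M_X(t) = 125/(5 - t)^3
M^(5)(t) = 315000/(t^8 - 40*t^7 + 700*t^6 - 7000*t^5 + 43750*t^4 - 175000*t^3 + 437500*t^2 - 625000*t + 390625)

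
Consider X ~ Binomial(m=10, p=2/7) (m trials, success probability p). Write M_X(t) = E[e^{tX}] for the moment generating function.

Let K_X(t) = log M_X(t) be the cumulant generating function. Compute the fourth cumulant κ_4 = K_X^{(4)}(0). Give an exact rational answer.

κ_4 = K′′′′(0) = -1100/2401

M_X(t) = (2*e^(t)/7 + 5/7)^10
K_X(t) = log M_X(t) = 10*log(2*e^(t)/7 + 5/7)
K′(t) = 20*e^(t)/(2*e^(t) + 5)
K′′(t) = 100*e^(t)/(4*e^(2*t) + 20*e^(t) + 25)
K′′′(t) = (-200*e^(2*t) + 500*e^(t))/(8*e^(3*t) + 60*e^(2*t) + 150*e^(t) + 125)
K′′′′(t) = (400*e^(3*t) - 4000*e^(2*t) + 2500*e^(t))/(16*e^(4*t) + 160*e^(3*t) + 600*e^(2*t) + 1000*e^(t) + 625)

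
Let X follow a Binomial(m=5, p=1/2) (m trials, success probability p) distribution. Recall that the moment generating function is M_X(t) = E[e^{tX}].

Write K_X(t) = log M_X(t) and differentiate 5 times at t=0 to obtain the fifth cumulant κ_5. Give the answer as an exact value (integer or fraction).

κ_5 = K′′′′′(0) = 0

M_X(t) = (e^(t)/2 + 1/2)^5
K_X(t) = log M_X(t) = 5*log(e^(t)/2 + 1/2)
K′(t) = 5*e^(t)/(e^(t) + 1)
K′′(t) = 5*e^(t)/(e^(2*t) + 2*e^(t) + 1)
K′′′(t) = (-5*e^(2*t) + 5*e^(t))/(e^(3*t) + 3*e^(2*t) + 3*e^(t) + 1)
K′′′′(t) = (5*e^(3*t) - 20*e^(2*t) + 5*e^(t))/(e^(4*t) + 4*e^(3*t) + 6*e^(2*t) + 4*e^(t) + 1)
K′′′′′(t) = (-5*e^(4*t) + 55*e^(3*t) - 55*e^(2*t) + 5*e^(t))/(e^(5*t) + 5*e^(4*t) + 10*e^(3*t) + 10*e^(2*t) + 5*e^(t) + 1)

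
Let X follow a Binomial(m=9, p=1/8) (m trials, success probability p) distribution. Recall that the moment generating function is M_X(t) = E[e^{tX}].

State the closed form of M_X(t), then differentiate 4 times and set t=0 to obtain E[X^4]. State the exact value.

E[X^4] = D^4[M](0) = 4005/256

M_X(t) = (e^(t)/8 + 7/8)^9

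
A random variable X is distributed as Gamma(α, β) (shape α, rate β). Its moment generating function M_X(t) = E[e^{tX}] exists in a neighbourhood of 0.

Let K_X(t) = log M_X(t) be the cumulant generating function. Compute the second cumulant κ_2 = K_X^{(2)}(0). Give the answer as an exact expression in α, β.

κ_2 = K′′(0) = α/β^2

M_X(t) = (β/(β - t))^α
K_X(t) = log M_X(t) = α*(log(β) - log(β - t))
K′(t) = -α/(-β + t)
K′′(t) = α/(β^2 - 2*β*t + t^2)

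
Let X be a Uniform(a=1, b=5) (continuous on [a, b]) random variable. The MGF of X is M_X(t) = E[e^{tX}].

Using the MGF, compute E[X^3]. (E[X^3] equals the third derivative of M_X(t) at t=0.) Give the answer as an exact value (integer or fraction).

E[X^3] = M′′′(0) = 39

M_X(t) = (e^(5*t) - e^(t))/(4*t)
M′(t) = (5*t*e^(5*t) - t*e^(t) - e^(5*t) + e^(t))/(4*t^2)
M′′(t) = (25*t^2*e^(5*t) - t^2*e^(t) - 10*t*e^(5*t) + 2*t*e^(t) + 2*e^(5*t) - 2*e^(t))/(4*t^3)
M′′′(t) = (125*t^3*e^(5*t) - t^3*e^(t) - 75*t^2*e^(5*t) + 3*t^2*e^(t) + 30*t*e^(5*t) - 6*t*e^(t) - 6*e^(5*t) + 6*e^(t))/(4*t^4)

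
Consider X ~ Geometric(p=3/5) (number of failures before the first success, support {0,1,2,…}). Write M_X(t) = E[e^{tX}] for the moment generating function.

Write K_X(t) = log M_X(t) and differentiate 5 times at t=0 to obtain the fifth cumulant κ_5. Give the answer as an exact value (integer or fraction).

κ_5 = d^5K/dt^5 |_{t=0} = 3010/81

M_X(t) = 3/(5*(1 - 2*e^(t)/5))
K_X(t) = log M_X(t) = -log(1 - 2*e^(t)/5) - log(5) + log(3)
dK/dt = -2*e^(t)/(2*e^(t) - 5)
d^2K/dt^2 = 10*e^(t)/(4*e^(2*t) - 20*e^(t) + 25)
d^3K/dt^3 = (-20*e^(2*t) - 50*e^(t))/(8*e^(3*t) - 60*e^(2*t) + 150*e^(t) - 125)
d^4K/dt^4 = (40*e^(3*t) + 400*e^(2*t) + 250*e^(t))/(16*e^(4*t) - 160*e^(3*t) + 600*e^(2*t) - 1000*e^(t) + 625)
d^5K/dt^5 = (-80*e^(4*t) - 2200*e^(3*t) - 5500*e^(2*t) - 1250*e^(t))/(32*e^(5*t) - 400*e^(4*t) + 2000*e^(3*t) - 5000*e^(2*t) + 6250*e^(t) - 3125)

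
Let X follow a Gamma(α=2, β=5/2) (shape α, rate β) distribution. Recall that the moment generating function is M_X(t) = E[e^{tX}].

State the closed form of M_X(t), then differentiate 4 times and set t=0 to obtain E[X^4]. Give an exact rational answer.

M_X(t) = 25/(4*(5/2 - t)^2)
M′(t) = -100/(8*t^3 - 60*t^2 + 150*t - 125)
M′′(t) = 600/(16*t^4 - 160*t^3 + 600*t^2 - 1000*t + 625)
M′′′(t) = -4800/(32*t^5 - 400*t^4 + 2000*t^3 - 5000*t^2 + 6250*t - 3125)
M′′′′(t) = 48000/(64*t^6 - 960*t^5 + 6000*t^4 - 20000*t^3 + 37500*t^2 - 37500*t + 15625)

E[X^4] = M′′′′(0) = 384/125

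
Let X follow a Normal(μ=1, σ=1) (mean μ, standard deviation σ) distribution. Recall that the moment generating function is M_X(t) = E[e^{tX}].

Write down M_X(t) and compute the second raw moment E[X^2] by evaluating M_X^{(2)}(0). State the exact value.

M_X(t) = e^(t^2/2 + t)
D^2[M](t) = t^2*e^(t)*e^(t^2/2) + 2*t*e^(t)*e^(t^2/2) + 2*e^(t)*e^(t^2/2)

E[X^2] = D^2[M](0) = 2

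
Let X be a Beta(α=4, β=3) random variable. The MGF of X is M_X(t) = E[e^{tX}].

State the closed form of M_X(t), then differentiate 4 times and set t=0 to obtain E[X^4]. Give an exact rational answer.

E[X^4] = D^4[M](0) = 1/6

M_X(t) = ₁F₁(4; 7; t)
D^4[M](t) = ₁F₁(8; 11; t)/6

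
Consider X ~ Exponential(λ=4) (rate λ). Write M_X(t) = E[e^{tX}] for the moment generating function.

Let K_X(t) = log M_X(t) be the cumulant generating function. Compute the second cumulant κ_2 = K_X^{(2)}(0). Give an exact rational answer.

κ_2 = d^2K/dt^2 |_{t=0} = 1/16

M_X(t) = 4/(4 - t)
K_X(t) = log M_X(t) = -log(4 - t) + 2*log(2)
dK/dt = -1/(t - 4)
d^2K/dt^2 = 1/(t^2 - 8*t + 16)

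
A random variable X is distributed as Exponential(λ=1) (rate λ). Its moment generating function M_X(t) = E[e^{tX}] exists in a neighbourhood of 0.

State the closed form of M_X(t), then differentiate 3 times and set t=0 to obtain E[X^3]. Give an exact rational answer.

E[X^3] = D^3[M](0) = 6

M_X(t) = 1/(1 - t)
D^3[M](t) = 6/(t^4 - 4*t^3 + 6*t^2 - 4*t + 1)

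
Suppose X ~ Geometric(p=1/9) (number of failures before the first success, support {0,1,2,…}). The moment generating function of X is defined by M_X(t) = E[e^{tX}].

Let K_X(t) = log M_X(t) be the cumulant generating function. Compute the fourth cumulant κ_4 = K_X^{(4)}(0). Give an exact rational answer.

κ_4 = K′′′′(0) = 31176

M_X(t) = 1/(9*(1 - 8*e^(t)/9))
K_X(t) = log M_X(t) = -log(1 - 8*e^(t)/9) - 2*log(3)
K′(t) = -8*e^(t)/(8*e^(t) - 9)
K′′(t) = 72*e^(t)/(64*e^(2*t) - 144*e^(t) + 81)
K′′′(t) = (-576*e^(2*t) - 648*e^(t))/(512*e^(3*t) - 1728*e^(2*t) + 1944*e^(t) - 729)
K′′′′(t) = (4608*e^(3*t) + 20736*e^(2*t) + 5832*e^(t))/(4096*e^(4*t) - 18432*e^(3*t) + 31104*e^(2*t) - 23328*e^(t) + 6561)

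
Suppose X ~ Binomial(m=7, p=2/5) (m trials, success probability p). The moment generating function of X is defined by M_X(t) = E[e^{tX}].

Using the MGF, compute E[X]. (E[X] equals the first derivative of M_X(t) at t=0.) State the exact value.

M_X(t) = (2*e^(t)/5 + 3/5)^7
M′(t) = 896*e^(7*t)/78125 + 8064*e^(6*t)/78125 + 6048*e^(5*t)/15625 + 12096*e^(4*t)/15625 + 13608*e^(3*t)/15625 + 40824*e^(2*t)/78125 + 10206*e^(t)/78125

E[X] = M′(0) = 14/5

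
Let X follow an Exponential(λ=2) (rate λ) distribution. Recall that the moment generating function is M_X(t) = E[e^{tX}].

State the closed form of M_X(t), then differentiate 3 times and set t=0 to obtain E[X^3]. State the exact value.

M_X(t) = 2/(2 - t)
D^3[M](t) = 12/(t^4 - 8*t^3 + 24*t^2 - 32*t + 16)

E[X^3] = D^3[M](0) = 3/4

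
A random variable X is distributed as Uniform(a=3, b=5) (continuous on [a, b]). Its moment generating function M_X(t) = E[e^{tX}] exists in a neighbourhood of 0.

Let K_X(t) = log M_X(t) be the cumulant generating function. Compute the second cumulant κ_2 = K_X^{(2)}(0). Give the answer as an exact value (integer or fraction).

κ_2 = K′′(0) = 1/3

M_X(t) = (e^(5*t) - e^(3*t))/(2*t)
K_X(t) = log M_X(t) = -log(t) + log(e^(5*t) - e^(3*t)) - log(2)
K′(t) = (5*t*e^(2*t) - 3*t - e^(2*t) + 1)/(t*e^(2*t) - t)
K′′(t) = (-4*t^2*e^(2*t) + e^(4*t) - 2*e^(2*t) + 1)/(t^2*e^(4*t) - 2*t^2*e^(2*t) + t^2)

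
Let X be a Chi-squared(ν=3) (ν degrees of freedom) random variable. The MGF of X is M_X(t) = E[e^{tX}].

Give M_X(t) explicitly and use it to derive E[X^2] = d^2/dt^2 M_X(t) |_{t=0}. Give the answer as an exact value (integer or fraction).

E[X^2] = M^(2)(0) = 15

M_X(t) = (1 - 2*t)^(-3/2)
M^(2)(t) = -15/(8*t^3*√(1 - 2*t) - 12*t^2*√(1 - 2*t) + 6*t*√(1 - 2*t) - √(1 - 2*t))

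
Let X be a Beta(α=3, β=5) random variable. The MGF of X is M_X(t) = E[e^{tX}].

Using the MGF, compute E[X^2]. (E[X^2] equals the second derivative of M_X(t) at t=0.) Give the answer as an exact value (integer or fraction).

E[X^2] = M′′(0) = 1/6

M_X(t) = ₁F₁(3; 8; t)
M′(t) = 3*₁F₁(4; 9; t)/8
M′′(t) = ₁F₁(5; 10; t)/6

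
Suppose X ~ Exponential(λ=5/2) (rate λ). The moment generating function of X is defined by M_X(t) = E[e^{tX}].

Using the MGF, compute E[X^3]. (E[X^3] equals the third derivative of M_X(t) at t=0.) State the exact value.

E[X^3] = D^3[M](0) = 48/125

M_X(t) = 5/(2*(5/2 - t))
D^3[M](t) = 240/(16*t^4 - 160*t^3 + 600*t^2 - 1000*t + 625)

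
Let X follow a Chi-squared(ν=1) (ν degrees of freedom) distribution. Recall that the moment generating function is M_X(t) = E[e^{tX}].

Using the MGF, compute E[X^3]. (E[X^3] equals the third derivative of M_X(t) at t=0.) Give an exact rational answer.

M_X(t) = 1/√(1 - 2*t)
M′(t) = -1/(2*t*√(1 - 2*t) - √(1 - 2*t))
M′′(t) = 3/(4*t^2*√(1 - 2*t) - 4*t*√(1 - 2*t) + √(1 - 2*t))
M′′′(t) = -15/(8*t^3*√(1 - 2*t) - 12*t^2*√(1 - 2*t) + 6*t*√(1 - 2*t) - √(1 - 2*t))

E[X^3] = M′′′(0) = 15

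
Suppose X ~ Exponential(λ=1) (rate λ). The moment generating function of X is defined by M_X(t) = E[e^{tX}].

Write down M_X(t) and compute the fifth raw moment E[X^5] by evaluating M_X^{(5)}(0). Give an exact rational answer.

M_X(t) = 1/(1 - t)
D^5[M](t) = 120/(t^6 - 6*t^5 + 15*t^4 - 20*t^3 + 15*t^2 - 6*t + 1)

E[X^5] = D^5[M](0) = 120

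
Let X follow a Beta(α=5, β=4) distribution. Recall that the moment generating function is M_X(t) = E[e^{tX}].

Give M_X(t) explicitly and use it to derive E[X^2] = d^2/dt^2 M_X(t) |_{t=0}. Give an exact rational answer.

E[X^2] = M′′(0) = 1/3

M_X(t) = ₁F₁(5; 9; t)
M′(t) = 5*₁F₁(6; 10; t)/9
M′′(t) = ₁F₁(7; 11; t)/3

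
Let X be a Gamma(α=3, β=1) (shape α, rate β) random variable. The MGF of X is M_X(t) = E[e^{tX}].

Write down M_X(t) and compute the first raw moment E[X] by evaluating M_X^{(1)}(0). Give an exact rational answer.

E[X] = dM/dt |_{t=0} = 3

M_X(t) = (1 - t)^(-3)
dM/dt = 3/(t^4 - 4*t^3 + 6*t^2 - 4*t + 1)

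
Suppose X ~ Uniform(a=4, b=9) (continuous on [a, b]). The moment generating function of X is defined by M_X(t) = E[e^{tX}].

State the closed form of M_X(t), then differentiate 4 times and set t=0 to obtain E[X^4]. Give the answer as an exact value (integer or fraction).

M_X(t) = (e^(9*t) - e^(4*t))/(5*t)

E[X^4] = M^(4)(0) = 2321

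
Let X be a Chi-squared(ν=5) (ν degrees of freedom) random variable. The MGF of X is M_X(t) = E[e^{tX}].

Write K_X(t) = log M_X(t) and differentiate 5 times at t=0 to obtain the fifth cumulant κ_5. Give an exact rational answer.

κ_5 = d^5K/dt^5 |_{t=0} = 1920

M_X(t) = (1 - 2*t)^(-5/2)
K_X(t) = log M_X(t) = -5*log(1 - 2*t)/2
dK/dt = -5/(2*t - 1)
d^2K/dt^2 = 10/(4*t^2 - 4*t + 1)
d^3K/dt^3 = -40/(8*t^3 - 12*t^2 + 6*t - 1)
d^4K/dt^4 = 240/(16*t^4 - 32*t^3 + 24*t^2 - 8*t + 1)
d^5K/dt^5 = -1920/(32*t^5 - 80*t^4 + 80*t^3 - 40*t^2 + 10*t - 1)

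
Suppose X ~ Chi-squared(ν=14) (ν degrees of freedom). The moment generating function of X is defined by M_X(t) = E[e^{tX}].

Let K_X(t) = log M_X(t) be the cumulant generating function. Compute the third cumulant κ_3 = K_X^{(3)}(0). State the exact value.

M_X(t) = (1 - 2*t)^(-7)
K_X(t) = log M_X(t) = -7*log(1 - 2*t)
dK/dt = -14/(2*t - 1)
d^2K/dt^2 = 28/(4*t^2 - 4*t + 1)
d^3K/dt^3 = -112/(8*t^3 - 12*t^2 + 6*t - 1)

κ_3 = d^3K/dt^3 |_{t=0} = 112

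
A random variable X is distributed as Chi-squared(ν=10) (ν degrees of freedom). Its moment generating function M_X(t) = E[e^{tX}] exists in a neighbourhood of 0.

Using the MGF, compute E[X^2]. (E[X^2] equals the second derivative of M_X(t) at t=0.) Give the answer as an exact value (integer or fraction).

E[X^2] = M^(2)(0) = 120

M_X(t) = (1 - 2*t)^(-5)
M^(2)(t) = -120/(128*t^7 - 448*t^6 + 672*t^5 - 560*t^4 + 280*t^3 - 84*t^2 + 14*t - 1)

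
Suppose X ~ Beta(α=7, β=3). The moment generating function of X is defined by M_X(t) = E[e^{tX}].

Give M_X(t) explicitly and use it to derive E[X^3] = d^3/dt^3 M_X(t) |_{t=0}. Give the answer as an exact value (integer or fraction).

M_X(t) = ₁F₁(7; 10; t)
dM/dt = 7*₁F₁(8; 11; t)/10
d^2M/dt^2 = 28*₁F₁(9; 12; t)/55
d^3M/dt^3 = 21*₁F₁(10; 13; t)/55

E[X^3] = d^3M/dt^3 |_{t=0} = 21/55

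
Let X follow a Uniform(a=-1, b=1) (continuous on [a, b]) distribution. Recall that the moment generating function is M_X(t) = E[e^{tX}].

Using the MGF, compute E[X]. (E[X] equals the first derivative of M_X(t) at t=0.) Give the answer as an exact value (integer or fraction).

E[X] = D[M](0) = 0

M_X(t) = (e^(t) - e^(-t))/(2*t)
D[M](t) = (t*e^(2*t) + t - e^(2*t) + 1)*e^(-t)/(2*t^2)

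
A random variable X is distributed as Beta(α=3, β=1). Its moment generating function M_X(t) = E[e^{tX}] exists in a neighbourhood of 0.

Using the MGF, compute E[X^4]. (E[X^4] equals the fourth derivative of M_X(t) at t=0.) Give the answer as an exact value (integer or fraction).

E[X^4] = M^(4)(0) = 3/7

M_X(t) = ₁F₁(3; 4; t)
M^(4)(t) = 3*₁F₁(7; 8; t)/7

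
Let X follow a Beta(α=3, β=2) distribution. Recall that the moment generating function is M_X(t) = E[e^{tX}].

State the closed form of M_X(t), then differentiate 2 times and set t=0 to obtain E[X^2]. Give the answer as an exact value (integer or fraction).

E[X^2] = D^2[M](0) = 2/5

M_X(t) = ₁F₁(3; 5; t)
D^2[M](t) = 2*₁F₁(5; 7; t)/5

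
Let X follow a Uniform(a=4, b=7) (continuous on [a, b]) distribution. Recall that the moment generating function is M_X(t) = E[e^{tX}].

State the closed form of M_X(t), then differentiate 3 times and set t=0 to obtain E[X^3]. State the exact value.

E[X^3] = d^3M/dt^3 |_{t=0} = 715/4

M_X(t) = (e^(7*t) - e^(4*t))/(3*t)
dM/dt = (7*t*e^(7*t) - 4*t*e^(4*t) - e^(7*t) + e^(4*t))/(3*t^2)
d^2M/dt^2 = (49*t^2*e^(7*t) - 16*t^2*e^(4*t) - 14*t*e^(7*t) + 8*t*e^(4*t) + 2*e^(7*t) - 2*e^(4*t))/(3*t^3)
d^3M/dt^3 = (343*t^3*e^(7*t) - 64*t^3*e^(4*t) - 147*t^2*e^(7*t) + 48*t^2*e^(4*t) + 42*t*e^(7*t) - 24*t*e^(4*t) - 6*e^(7*t) + 6*e^(4*t))/(3*t^4)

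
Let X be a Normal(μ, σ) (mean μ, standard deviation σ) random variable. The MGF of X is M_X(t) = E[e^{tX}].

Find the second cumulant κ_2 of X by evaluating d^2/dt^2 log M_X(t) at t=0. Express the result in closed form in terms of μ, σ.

M_X(t) = e^(μ*t + σ^2*t^2/2)
K_X(t) = log M_X(t) = μ*t + σ^2*t^2/2
K^(2)(t) = σ^2

κ_2 = K^(2)(0) = σ^2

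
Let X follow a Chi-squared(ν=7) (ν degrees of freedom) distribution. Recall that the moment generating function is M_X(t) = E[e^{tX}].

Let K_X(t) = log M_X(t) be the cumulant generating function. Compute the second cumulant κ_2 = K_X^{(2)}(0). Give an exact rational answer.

M_X(t) = (1 - 2*t)^(-7/2)
K_X(t) = log M_X(t) = -7*log(1 - 2*t)/2
K^(2)(t) = 14/(4*t^2 - 4*t + 1)

κ_2 = K^(2)(0) = 14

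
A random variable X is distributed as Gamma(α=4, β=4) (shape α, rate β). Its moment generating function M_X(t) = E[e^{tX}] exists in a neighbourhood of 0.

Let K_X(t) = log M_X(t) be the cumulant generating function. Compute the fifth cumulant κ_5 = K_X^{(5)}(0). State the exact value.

M_X(t) = 256/(4 - t)^4
K_X(t) = log M_X(t) = -4*log(4 - t) + 8*log(2)
dK/dt = -4/(t - 4)
d^2K/dt^2 = 4/(t^2 - 8*t + 16)
d^3K/dt^3 = -8/(t^3 - 12*t^2 + 48*t - 64)
d^4K/dt^4 = 24/(t^4 - 16*t^3 + 96*t^2 - 256*t + 256)
d^5K/dt^5 = -96/(t^5 - 20*t^4 + 160*t^3 - 640*t^2 + 1280*t - 1024)

κ_5 = d^5K/dt^5 |_{t=0} = 3/32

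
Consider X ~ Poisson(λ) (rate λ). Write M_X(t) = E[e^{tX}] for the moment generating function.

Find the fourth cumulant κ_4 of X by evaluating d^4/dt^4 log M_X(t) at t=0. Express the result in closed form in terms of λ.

κ_4 = D^4[K](0) = λ

M_X(t) = e^(λ*(e^(t) - 1))
K_X(t) = log M_X(t) = λ*(e^(t) - 1)
D^4[K](t) = λ*e^(t)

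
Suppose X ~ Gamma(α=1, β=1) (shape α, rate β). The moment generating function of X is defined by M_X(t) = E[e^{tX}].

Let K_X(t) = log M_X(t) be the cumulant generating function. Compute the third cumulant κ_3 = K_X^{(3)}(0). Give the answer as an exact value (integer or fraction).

M_X(t) = 1/(1 - t)
K_X(t) = log M_X(t) = -log(1 - t)
K′(t) = -1/(t - 1)
K′′(t) = 1/(t^2 - 2*t + 1)
K′′′(t) = -2/(t^3 - 3*t^2 + 3*t - 1)

κ_3 = K′′′(0) = 2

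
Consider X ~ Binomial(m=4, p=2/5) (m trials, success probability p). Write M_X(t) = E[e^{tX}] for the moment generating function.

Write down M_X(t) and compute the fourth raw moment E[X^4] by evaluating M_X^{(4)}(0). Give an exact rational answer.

E[X^4] = d^4M/dt^4 |_{t=0} = 15544/625

M_X(t) = (2*e^(t)/5 + 3/5)^4
dM/dt = 64*e^(4*t)/625 + 288*e^(3*t)/625 + 432*e^(2*t)/625 + 216*e^(t)/625
d^2M/dt^2 = 256*e^(4*t)/625 + 864*e^(3*t)/625 + 864*e^(2*t)/625 + 216*e^(t)/625
d^3M/dt^3 = 1024*e^(4*t)/625 + 2592*e^(3*t)/625 + 1728*e^(2*t)/625 + 216*e^(t)/625
d^4M/dt^4 = 4096*e^(4*t)/625 + 7776*e^(3*t)/625 + 3456*e^(2*t)/625 + 216*e^(t)/625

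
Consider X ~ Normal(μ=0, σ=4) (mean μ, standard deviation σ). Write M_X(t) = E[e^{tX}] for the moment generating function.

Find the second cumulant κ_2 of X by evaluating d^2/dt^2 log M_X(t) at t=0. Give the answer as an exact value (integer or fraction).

M_X(t) = e^(8*t^2)
K_X(t) = log M_X(t) = 8*t^2
D^2[K](t) = 16

κ_2 = D^2[K](0) = 16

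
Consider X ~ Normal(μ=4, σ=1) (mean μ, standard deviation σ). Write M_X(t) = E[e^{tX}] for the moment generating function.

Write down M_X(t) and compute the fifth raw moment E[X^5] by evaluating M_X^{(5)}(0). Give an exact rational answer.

E[X^5] = D^5[M](0) = 1724

M_X(t) = e^(t^2/2 + 4*t)
D^5[M](t) = t^5*e^(4*t)*e^(t^2/2) + 20*t^4*e^(4*t)*e^(t^2/2) + 170*t^3*e^(4*t)*e^(t^2/2) + 760*t^2*e^(4*t)*e^(t^2/2) + 1775*t*e^(4*t)*e^(t^2/2) + 1724*e^(4*t)*e^(t^2/2)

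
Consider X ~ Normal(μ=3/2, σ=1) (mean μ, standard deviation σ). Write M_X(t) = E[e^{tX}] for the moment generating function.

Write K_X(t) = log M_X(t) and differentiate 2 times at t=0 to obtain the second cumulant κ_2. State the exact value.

κ_2 = K^(2)(0) = 1

M_X(t) = e^(t^2/2 + 3*t/2)
K_X(t) = log M_X(t) = t^2/2 + 3*t/2
K^(2)(t) = 1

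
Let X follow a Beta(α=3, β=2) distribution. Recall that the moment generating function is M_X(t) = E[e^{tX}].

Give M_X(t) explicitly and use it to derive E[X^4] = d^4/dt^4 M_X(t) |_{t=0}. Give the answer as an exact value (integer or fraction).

E[X^4] = d^4M/dt^4 |_{t=0} = 3/14

M_X(t) = ₁F₁(3; 5; t)
dM/dt = 3*₁F₁(4; 6; t)/5
d^2M/dt^2 = 2*₁F₁(5; 7; t)/5
d^3M/dt^3 = 2*₁F₁(6; 8; t)/7
d^4M/dt^4 = 3*₁F₁(7; 9; t)/14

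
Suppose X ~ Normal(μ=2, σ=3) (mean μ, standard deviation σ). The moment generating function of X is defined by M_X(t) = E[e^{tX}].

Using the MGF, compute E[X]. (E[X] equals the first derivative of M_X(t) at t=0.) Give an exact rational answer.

E[X] = M^(1)(0) = 2

M_X(t) = e^(9*t^2/2 + 2*t)
M^(1)(t) = 9*t*e^(2*t)*e^(9*t^2/2) + 2*e^(2*t)*e^(9*t^2/2)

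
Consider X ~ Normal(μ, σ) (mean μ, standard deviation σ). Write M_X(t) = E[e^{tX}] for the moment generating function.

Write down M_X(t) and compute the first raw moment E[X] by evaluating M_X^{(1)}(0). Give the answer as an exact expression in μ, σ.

M_X(t) = e^(μ*t + σ^2*t^2/2)
dM/dt = μ*e^(μ*t)*e^(σ^2*t^2/2) + σ^2*t*e^(μ*t)*e^(σ^2*t^2/2)

E[X] = dM/dt |_{t=0} = μ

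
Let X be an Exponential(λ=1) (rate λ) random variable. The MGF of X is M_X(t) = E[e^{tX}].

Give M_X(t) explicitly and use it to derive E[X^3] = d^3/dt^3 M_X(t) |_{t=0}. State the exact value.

M_X(t) = 1/(1 - t)
M′(t) = 1/(t^2 - 2*t + 1)
M′′(t) = -2/(t^3 - 3*t^2 + 3*t - 1)
M′′′(t) = 6/(t^4 - 4*t^3 + 6*t^2 - 4*t + 1)

E[X^3] = M′′′(0) = 6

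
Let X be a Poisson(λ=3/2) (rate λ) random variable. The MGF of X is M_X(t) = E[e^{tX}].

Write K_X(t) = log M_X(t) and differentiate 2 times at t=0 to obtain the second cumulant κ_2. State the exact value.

M_X(t) = e^(3*e^(t)/2 - 3/2)
K_X(t) = log M_X(t) = 3*e^(t)/2 - 3/2
dK/dt = 3*e^(t)/2
d^2K/dt^2 = 3*e^(t)/2

κ_2 = d^2K/dt^2 |_{t=0} = 3/2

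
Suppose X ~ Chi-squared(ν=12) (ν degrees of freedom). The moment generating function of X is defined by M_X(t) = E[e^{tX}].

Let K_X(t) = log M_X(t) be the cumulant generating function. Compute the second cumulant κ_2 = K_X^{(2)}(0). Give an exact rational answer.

κ_2 = d^2K/dt^2 |_{t=0} = 24

M_X(t) = (1 - 2*t)^(-6)
K_X(t) = log M_X(t) = -6*log(1 - 2*t)
dK/dt = -12/(2*t - 1)
d^2K/dt^2 = 24/(4*t^2 - 4*t + 1)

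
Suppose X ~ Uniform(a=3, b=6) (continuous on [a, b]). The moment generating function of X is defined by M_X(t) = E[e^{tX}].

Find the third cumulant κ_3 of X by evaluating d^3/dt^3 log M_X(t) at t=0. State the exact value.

κ_3 = K^(3)(0) = 0

M_X(t) = (e^(6*t) - e^(3*t))/(3*t)
K_X(t) = log M_X(t) = -log(t) + log(e^(6*t) - e^(3*t)) - log(3)
K^(3)(t) = (27*t^3*e^(6*t) + 27*t^3*e^(3*t) - 2*e^(9*t) + 6*e^(6*t) - 6*e^(3*t) + 2)/(t^3*e^(9*t) - 3*t^3*e^(6*t) + 3*t^3*e^(3*t) - t^3)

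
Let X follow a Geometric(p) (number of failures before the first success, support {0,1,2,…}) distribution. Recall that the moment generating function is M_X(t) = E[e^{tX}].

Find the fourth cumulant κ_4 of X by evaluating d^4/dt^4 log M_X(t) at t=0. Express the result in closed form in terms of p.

κ_4 = K′′′′(0) = (-p^3 + 7*p^2 - 12*p + 6)/p^4

M_X(t) = p/(-(1 - p)*e^(t) + 1)
K_X(t) = log M_X(t) = log(p) - log(-(1 - p)*e^(t) + 1)
K′(t) = (-p*e^(t) + e^(t))/(p*e^(t) - e^(t) + 1)
K′′(t) = (-p*e^(t) + e^(t))/(p^2*e^(2*t) - 2*p*e^(2*t) + 2*p*e^(t) + e^(2*t) - 2*e^(t) + 1)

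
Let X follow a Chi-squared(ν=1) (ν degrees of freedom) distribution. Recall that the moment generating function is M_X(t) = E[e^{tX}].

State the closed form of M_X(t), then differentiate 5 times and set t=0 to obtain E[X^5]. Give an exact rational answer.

M_X(t) = 1/√(1 - 2*t)
dM/dt = -1/(2*t*√(1 - 2*t) - √(1 - 2*t))
d^2M/dt^2 = 3/(4*t^2*√(1 - 2*t) - 4*t*√(1 - 2*t) + √(1 - 2*t))
d^3M/dt^3 = -15/(8*t^3*√(1 - 2*t) - 12*t^2*√(1 - 2*t) + 6*t*√(1 - 2*t) - √(1 - 2*t))
d^4M/dt^4 = 105/(16*t^4*√(1 - 2*t) - 32*t^3*√(1 - 2*t) + 24*t^2*√(1 - 2*t) - 8*t*√(1 - 2*t) + √(1 - 2*t))
d^5M/dt^5 = -945/(32*t^5*√(1 - 2*t) - 80*t^4*√(1 - 2*t) + 80*t^3*√(1 - 2*t) - 40*t^2*√(1 - 2*t) + 10*t*√(1 - 2*t) - √(1 - 2*t))

E[X^5] = d^5M/dt^5 |_{t=0} = 945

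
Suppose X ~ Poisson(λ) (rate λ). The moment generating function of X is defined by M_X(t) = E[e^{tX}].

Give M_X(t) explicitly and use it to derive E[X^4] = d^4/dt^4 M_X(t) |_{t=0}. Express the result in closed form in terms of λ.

E[X^4] = D^4[M](0) = λ*(λ^3 + 6*λ^2 + 7*λ + 1)

M_X(t) = e^(λ*(e^(t) - 1))
D^4[M](t) = (λ^4*e^(4*t)*e^(λ*e^(t)) + 6*λ^3*e^(3*t)*e^(λ*e^(t)) + 7*λ^2*e^(2*t)*e^(λ*e^(t)) + λ*e^(t)*e^(λ*e^(t)))*e^(-λ)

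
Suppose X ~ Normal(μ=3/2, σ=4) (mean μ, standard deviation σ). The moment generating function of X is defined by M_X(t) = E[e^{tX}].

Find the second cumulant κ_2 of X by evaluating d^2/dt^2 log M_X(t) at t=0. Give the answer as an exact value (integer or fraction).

κ_2 = K′′(0) = 16

M_X(t) = e^(8*t^2 + 3*t/2)
K_X(t) = log M_X(t) = 8*t^2 + 3*t/2
K′(t) = 16*t + 3/2
K′′(t) = 16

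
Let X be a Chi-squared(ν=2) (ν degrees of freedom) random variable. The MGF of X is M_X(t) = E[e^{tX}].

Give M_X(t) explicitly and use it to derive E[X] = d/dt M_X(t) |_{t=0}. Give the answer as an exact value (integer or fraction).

E[X] = M′(0) = 2

M_X(t) = 1/(1 - 2*t)
M′(t) = 2/(4*t^2 - 4*t + 1)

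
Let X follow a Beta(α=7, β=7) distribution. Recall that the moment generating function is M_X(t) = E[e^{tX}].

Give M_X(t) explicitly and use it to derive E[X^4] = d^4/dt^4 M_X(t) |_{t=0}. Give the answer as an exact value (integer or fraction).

M_X(t) = ₁F₁(7; 14; t)
M′(t) = ₁F₁(8; 15; t)/2
M′′(t) = 4*₁F₁(9; 16; t)/15
M′′′(t) = 3*₁F₁(10; 17; t)/20
M′′′′(t) = 3*₁F₁(11; 18; t)/34

E[X^4] = M′′′′(0) = 3/34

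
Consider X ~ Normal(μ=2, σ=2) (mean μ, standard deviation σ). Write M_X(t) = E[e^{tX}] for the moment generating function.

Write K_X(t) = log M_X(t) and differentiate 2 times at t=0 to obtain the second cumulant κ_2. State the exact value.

M_X(t) = e^(2*t^2 + 2*t)
K_X(t) = log M_X(t) = 2*t^2 + 2*t
dK/dt = 4*t + 2
d^2K/dt^2 = 4

κ_2 = d^2K/dt^2 |_{t=0} = 4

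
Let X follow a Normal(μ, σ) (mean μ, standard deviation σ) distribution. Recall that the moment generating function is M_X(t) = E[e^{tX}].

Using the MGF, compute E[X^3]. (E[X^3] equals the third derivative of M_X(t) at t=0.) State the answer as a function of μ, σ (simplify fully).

M_X(t) = e^(μ*t + σ^2*t^2/2)
dM/dt = μ*e^(μ*t)*e^(σ^2*t^2/2) + σ^2*t*e^(μ*t)*e^(σ^2*t^2/2)
d^2M/dt^2 = μ^2*e^(μ*t)*e^(σ^2*t^2/2) + 2*μ*σ^2*t*e^(μ*t)*e^(σ^2*t^2/2) + σ^4*t^2*e^(μ*t)*e^(σ^2*t^2/2) + σ^2*e^(μ*t)*e^(σ^2*t^2/2)

E[X^3] = d^3M/dt^3 |_{t=0} = μ*(μ^2 + 3*σ^2)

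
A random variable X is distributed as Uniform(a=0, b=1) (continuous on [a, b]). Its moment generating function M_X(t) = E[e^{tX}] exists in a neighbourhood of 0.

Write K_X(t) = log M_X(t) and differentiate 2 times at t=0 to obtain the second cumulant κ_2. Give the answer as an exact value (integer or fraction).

M_X(t) = (e^(t) - 1)/t
K_X(t) = log M_X(t) = -log(t) + log(e^(t) - 1)
K^(2)(t) = (-t^2*e^(t) + e^(2*t) - 2*e^(t) + 1)/(t^2*e^(2*t) - 2*t^2*e^(t) + t^2)

κ_2 = K^(2)(0) = 1/12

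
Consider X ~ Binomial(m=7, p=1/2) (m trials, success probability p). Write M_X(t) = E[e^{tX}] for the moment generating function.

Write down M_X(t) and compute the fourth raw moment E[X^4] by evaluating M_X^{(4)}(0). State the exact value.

E[X^4] = M′′′′(0) = 287

M_X(t) = (e^(t)/2 + 1/2)^7
M′(t) = 7*e^(7*t)/128 + 21*e^(6*t)/64 + 105*e^(5*t)/128 + 35*e^(4*t)/32 + 105*e^(3*t)/128 + 21*e^(2*t)/64 + 7*e^(t)/128
M′′(t) = 49*e^(7*t)/128 + 63*e^(6*t)/32 + 525*e^(5*t)/128 + 35*e^(4*t)/8 + 315*e^(3*t)/128 + 21*e^(2*t)/32 + 7*e^(t)/128
M′′′(t) = 343*e^(7*t)/128 + 189*e^(6*t)/16 + 2625*e^(5*t)/128 + 35*e^(4*t)/2 + 945*e^(3*t)/128 + 21*e^(2*t)/16 + 7*e^(t)/128
M′′′′(t) = 2401*e^(7*t)/128 + 567*e^(6*t)/8 + 13125*e^(5*t)/128 + 70*e^(4*t) + 2835*e^(3*t)/128 + 21*e^(2*t)/8 + 7*e^(t)/128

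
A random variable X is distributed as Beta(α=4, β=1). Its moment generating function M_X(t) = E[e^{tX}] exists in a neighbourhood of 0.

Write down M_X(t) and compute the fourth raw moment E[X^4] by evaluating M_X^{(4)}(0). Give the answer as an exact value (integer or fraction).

E[X^4] = D^4[M](0) = 1/2

M_X(t) = ₁F₁(4; 5; t)
D^4[M](t) = ₁F₁(8; 9; t)/2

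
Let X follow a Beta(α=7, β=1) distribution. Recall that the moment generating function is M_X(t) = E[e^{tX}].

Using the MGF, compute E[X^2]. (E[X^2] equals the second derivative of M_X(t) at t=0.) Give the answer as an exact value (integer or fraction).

M_X(t) = ₁F₁(7; 8; t)
M^(2)(t) = 7*₁F₁(9; 10; t)/9

E[X^2] = M^(2)(0) = 7/9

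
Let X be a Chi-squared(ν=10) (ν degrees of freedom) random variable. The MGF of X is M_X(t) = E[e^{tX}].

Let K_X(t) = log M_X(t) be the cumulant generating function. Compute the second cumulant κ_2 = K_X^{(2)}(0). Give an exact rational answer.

κ_2 = d^2K/dt^2 |_{t=0} = 20

M_X(t) = (1 - 2*t)^(-5)
K_X(t) = log M_X(t) = -5*log(1 - 2*t)
dK/dt = -10/(2*t - 1)
d^2K/dt^2 = 20/(4*t^2 - 4*t + 1)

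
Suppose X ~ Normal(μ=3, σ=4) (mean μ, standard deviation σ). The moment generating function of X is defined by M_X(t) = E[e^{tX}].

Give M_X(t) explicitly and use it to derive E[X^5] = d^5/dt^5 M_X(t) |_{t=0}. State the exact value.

E[X^5] = d^5M/dt^5 |_{t=0} = 16083

M_X(t) = e^(8*t^2 + 3*t)
dM/dt = 16*t*e^(3*t)*e^(8*t^2) + 3*e^(3*t)*e^(8*t^2)
d^2M/dt^2 = 256*t^2*e^(3*t)*e^(8*t^2) + 96*t*e^(3*t)*e^(8*t^2) + 25*e^(3*t)*e^(8*t^2)
d^3M/dt^3 = 4096*t^3*e^(3*t)*e^(8*t^2) + 2304*t^2*e^(3*t)*e^(8*t^2) + 1200*t*e^(3*t)*e^(8*t^2) + 171*e^(3*t)*e^(8*t^2)
d^4M/dt^4 = 65536*t^4*e^(3*t)*e^(8*t^2) + 49152*t^3*e^(3*t)*e^(8*t^2) + 38400*t^2*e^(3*t)*e^(8*t^2) + 10944*t*e^(3*t)*e^(8*t^2) + 1713*e^(3*t)*e^(8*t^2)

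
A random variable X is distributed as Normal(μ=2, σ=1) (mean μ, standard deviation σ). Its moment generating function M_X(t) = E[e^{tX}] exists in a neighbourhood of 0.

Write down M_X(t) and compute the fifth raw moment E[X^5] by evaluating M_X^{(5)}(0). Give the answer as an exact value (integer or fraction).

M_X(t) = e^(t^2/2 + 2*t)
D^5[M](t) = t^5*e^(2*t)*e^(t^2/2) + 10*t^4*e^(2*t)*e^(t^2/2) + 50*t^3*e^(2*t)*e^(t^2/2) + 140*t^2*e^(2*t)*e^(t^2/2) + 215*t*e^(2*t)*e^(t^2/2) + 142*e^(2*t)*e^(t^2/2)

E[X^5] = D^5[M](0) = 142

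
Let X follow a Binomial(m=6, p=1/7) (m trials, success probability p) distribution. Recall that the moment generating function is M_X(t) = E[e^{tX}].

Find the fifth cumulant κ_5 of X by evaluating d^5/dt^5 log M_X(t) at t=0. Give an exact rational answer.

κ_5 = d^5K/dt^5 |_{t=0} = -4140/16807

M_X(t) = (e^(t)/7 + 6/7)^6
K_X(t) = log M_X(t) = 6*log(e^(t)/7 + 6/7)
dK/dt = 6*e^(t)/(e^(t) + 6)
d^2K/dt^2 = 36*e^(t)/(e^(2*t) + 12*e^(t) + 36)
d^3K/dt^3 = (-36*e^(2*t) + 216*e^(t))/(e^(3*t) + 18*e^(2*t) + 108*e^(t) + 216)
d^4K/dt^4 = (36*e^(3*t) - 864*e^(2*t) + 1296*e^(t))/(e^(4*t) + 24*e^(3*t) + 216*e^(2*t) + 864*e^(t) + 1296)
d^5K/dt^5 = (-36*e^(4*t) + 2376*e^(3*t) - 14256*e^(2*t) + 7776*e^(t))/(e^(5*t) + 30*e^(4*t) + 360*e^(3*t) + 2160*e^(2*t) + 6480*e^(t) + 7776)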